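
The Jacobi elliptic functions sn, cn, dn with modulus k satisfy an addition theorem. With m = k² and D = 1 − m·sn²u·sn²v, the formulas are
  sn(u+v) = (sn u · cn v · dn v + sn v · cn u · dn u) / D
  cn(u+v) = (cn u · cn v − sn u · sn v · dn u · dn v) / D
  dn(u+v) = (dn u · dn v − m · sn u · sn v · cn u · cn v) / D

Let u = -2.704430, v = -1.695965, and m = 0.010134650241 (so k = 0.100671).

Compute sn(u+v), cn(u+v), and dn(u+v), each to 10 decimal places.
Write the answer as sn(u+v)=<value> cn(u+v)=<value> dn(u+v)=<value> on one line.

sn u = -0.4304803376868904, cn u = -0.9025999550548298, dn u = 0.9990605158374033
sn v = -0.9927422367634221, cn v = -0.1202615954740232, dn v = 0.9949934299777456
m = k² = 0.010134650241
D = 1 − m·sn²u·sn²v = 0.9981490767795159
sn(u+v) = (sn u·cn v·dn v + sn v·cn u·dn u)/D = 0.9467183351845098/0.9981490767795159 = 0.9484738875269563
cn(u+v) = (cn u·cn v − sn u·sn v·dn u·dn v)/D = -0.3162688307457282/0.9981490767795159 = -0.3168553055883753
dn(u+v) = (dn u·dn v − m·sn u·sn v·cn u·cn v)/D = 0.993588516282108/0.9981490767795159 = 0.9954309826021957

sn(u+v)=0.9484738875 cn(u+v)=-0.3168553056 dn(u+v)=0.9954309826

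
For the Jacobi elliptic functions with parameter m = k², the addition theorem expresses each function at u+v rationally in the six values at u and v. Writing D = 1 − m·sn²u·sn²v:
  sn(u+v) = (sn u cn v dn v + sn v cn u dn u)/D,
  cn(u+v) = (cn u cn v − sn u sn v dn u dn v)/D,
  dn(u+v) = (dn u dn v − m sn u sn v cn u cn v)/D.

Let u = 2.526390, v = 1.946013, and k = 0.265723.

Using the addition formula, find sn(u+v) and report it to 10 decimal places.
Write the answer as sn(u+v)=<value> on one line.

sn(u+v)=-0.9507065741

sn u = 0.6207532883530391, cn u = -0.7840059661755698, dn u = 0.9863021934207514
sn v = 0.9446268944438132, cn v = -0.328146354990326, dn v = 0.9679847290100393
m = k² = 0.070608712729
D = 1 − m·sn²u·sn²v = 0.9757217732075364
sn(u+v) = (sn u·cn v·dn v + sn v·cn u·dn u)/D = -0.9276251042545312/0.9757217732075364 = -0.9507065740729606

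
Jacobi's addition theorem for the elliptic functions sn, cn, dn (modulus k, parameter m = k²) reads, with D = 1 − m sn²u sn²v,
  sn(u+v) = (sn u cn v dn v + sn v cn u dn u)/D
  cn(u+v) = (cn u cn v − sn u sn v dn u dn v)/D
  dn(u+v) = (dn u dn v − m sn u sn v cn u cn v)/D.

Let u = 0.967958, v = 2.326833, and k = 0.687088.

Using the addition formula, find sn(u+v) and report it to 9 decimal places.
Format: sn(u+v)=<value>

sn(u+v)=0.355705644

sn u = 0.7890481834107822, cn u = 0.6143313147285792, dn u = 0.8402846037878065
sn v = 0.9334118472210326, cn v = -0.3588068052133624, dn v = 0.7672600819861478
m = k² = 0.472089919744
D = 1 − m·sn²u·sn²v = 0.7439183888347107
sn(u+v) = (sn u·cn v·dn v + sn v·cn u·dn u)/D = 0.2646159692945041/0.7439183888347107 = 0.3557056436109936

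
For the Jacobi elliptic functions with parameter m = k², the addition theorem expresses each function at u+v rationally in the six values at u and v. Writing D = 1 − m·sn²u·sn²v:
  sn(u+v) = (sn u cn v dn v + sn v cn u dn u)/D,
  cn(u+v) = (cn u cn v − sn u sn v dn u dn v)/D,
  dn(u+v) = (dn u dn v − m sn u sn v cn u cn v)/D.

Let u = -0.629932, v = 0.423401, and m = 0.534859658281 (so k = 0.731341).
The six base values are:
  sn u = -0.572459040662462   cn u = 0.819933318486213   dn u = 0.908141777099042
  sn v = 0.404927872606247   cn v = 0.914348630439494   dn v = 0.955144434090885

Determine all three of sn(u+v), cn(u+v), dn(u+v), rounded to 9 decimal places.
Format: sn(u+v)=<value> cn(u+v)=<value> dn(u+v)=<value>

m = k² = 0.534859658281
D = 1 − m·sn²u·sn²v = 0.9712601813742518
sn(u+v) = (sn u·cn v·dn v + sn v·cn u·dn u)/D = -0.1984328675479328/0.9712601813742518 = -0.2043045430598904
cn(u+v) = (cn u·cn v − sn u·sn v·dn u·dn v)/D = 0.9507737569999759/0.9712601813742518 = 0.9789073774801625
dn(u+v) = (dn u·dn v − m·sn u·sn v·cn u·cn v)/D = 0.9603571827184834/0.9712601813742518 = 0.9887743790336986

sn(u+v)=-0.204304543 cn(u+v)=0.978907377 dn(u+v)=0.988774379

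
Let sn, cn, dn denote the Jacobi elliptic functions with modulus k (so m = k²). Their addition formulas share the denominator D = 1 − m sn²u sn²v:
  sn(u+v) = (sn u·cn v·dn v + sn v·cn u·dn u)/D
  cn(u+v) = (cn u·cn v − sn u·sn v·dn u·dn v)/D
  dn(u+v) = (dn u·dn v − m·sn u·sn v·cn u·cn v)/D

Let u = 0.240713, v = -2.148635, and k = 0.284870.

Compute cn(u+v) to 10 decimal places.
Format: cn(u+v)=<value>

sn u = 0.2382140735289648, cn u = 0.9712126724733038, dn u = 0.9976948504161534
sn v = -0.8658978515055813, cn v = -0.500220861978005, dn v = 0.9690999635928
m = k² = 0.0811509169
D = 1 − m·sn²u·sn²v = 0.9965472782010102
cn(u+v) = (cn u·cn v − sn u·sn v·dn u·dn v)/D = -0.2863862956582274/0.9965472782010102 = -0.2873785337863934

cn(u+v)=-0.2873785338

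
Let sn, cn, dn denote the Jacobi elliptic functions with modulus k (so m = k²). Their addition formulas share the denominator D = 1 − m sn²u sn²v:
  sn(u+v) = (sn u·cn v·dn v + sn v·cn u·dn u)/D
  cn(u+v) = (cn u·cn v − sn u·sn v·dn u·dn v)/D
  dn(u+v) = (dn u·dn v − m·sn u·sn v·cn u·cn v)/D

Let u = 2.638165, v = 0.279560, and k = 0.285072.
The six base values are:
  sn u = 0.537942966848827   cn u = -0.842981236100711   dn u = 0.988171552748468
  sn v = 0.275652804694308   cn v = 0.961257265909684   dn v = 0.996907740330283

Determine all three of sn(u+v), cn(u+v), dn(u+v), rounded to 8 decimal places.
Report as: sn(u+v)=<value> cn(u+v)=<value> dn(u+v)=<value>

sn(u+v)=0.28639277 cn(u+v)=-0.95811230 dn(u+v)=0.99666167

m = k² = 0.081266045184
D = 1 − m·sn²u·sn²v = 0.9982130745907252
sn(u+v) = (sn u·cn v·dn v + sn v·cn u·dn u)/D = 0.2858810090824375/0.9982130745907252 = 0.2863927716030476
cn(u+v) = (cn u·cn v − sn u·sn v·dn u·dn v)/D = -0.9564002252874452/0.9982130745907252 = -0.9581123005021513
dn(u+v) = (dn u·dn v − m·sn u·sn v·cn u·cn v)/D = 0.9948807139030987/0.9982130745907252 = 0.996661673972771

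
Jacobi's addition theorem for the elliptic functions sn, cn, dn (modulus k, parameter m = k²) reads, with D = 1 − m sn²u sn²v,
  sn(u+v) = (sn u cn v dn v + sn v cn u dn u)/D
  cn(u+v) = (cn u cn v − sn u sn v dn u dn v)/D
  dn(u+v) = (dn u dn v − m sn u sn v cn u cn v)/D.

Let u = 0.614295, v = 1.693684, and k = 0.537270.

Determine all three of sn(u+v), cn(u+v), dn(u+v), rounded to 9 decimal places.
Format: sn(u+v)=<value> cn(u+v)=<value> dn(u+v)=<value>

sn u = 0.56793438157418, cn u = 0.8230738352213328, dn u = 0.9523093918737224
sn v = 0.9999339094932277, cn v = 0.01149681023542844, dn v = 0.8434329262515967
m = k² = 0.2886590529
D = 1 − m·sn²u·sn²v = 0.9069054843983322
sn(u+v) = (sn u·cn v·dn v + sn v·cn u·dn u)/D = 0.7892762798295168/0.9069054843983322 = 0.8702960709881977
cn(u+v) = (cn u·cn v − sn u·sn v·dn u·dn v)/D = -0.44667718962384/0.9069054843983322 = -0.4925289319649211
dn(u+v) = (dn u·dn v − m·sn u·sn v·cn u·cn v)/D = 0.8016578863607958/0.9069054843983322 = 0.8839486585447647

sn(u+v)=0.870296071 cn(u+v)=-0.492528932 dn(u+v)=0.883948659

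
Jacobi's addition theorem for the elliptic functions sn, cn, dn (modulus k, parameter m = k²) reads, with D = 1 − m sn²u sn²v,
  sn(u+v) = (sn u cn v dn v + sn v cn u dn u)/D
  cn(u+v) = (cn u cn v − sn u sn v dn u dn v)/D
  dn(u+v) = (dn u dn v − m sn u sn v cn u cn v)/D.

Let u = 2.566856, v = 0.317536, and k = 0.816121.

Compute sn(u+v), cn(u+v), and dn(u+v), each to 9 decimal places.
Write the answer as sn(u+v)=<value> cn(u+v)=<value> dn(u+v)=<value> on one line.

sn(u+v)=0.860832201 cn(u+v)=-0.508888909 dn(u+v)=0.711641062

sn u = 0.9488478041469226, cn u = -0.3157338191666571, dn u = 0.6327273898035547
sn v = 0.3089259438850969, cn v = 0.9510860955742661, dn v = 0.9676957303023067
m = k² = 0.666053486641
D = 1 − m·sn²u·sn²v = 0.9427716816488484
sn(u+v) = (sn u·cn v·dn v + sn v·cn u·dn u)/D = 0.8115682218635152/0.9427716816488484 = 0.8608322011158984
cn(u+v) = (cn u·cn v − sn u·sn v·dn u·dn v)/D = -0.4797660523424826/0.9427716816488484 = -0.5088889088219132
dn(u+v) = (dn u·dn v − m·sn u·sn v·cn u·cn v)/D = 0.6709150402833933/0.9427716816488484 = 0.7116410615028286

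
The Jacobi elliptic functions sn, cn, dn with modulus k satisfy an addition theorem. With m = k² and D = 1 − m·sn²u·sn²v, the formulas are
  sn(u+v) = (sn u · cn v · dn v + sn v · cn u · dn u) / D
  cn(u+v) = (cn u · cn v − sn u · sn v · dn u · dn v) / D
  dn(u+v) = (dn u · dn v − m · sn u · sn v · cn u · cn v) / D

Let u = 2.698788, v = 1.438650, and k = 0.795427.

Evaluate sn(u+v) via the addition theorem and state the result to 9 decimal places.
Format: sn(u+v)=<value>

sn(u+v)=-0.163115498

sn u = 0.8986167912995252, cn u = -0.4387343870664181, dn u = 0.6993452293262946
sn v = 0.9419402365873154, cn v = 0.3357805692678364, dn v = 0.6622932769285958
m = k² = 0.632704112329
D = 1 − m·sn²u·sn²v = 0.5466888369582105
sn(u+v) = (sn u·cn v·dn v + sn v·cn u·dn u)/D = -0.08917342205631533/0.5466888369582105 = -0.1631154983015171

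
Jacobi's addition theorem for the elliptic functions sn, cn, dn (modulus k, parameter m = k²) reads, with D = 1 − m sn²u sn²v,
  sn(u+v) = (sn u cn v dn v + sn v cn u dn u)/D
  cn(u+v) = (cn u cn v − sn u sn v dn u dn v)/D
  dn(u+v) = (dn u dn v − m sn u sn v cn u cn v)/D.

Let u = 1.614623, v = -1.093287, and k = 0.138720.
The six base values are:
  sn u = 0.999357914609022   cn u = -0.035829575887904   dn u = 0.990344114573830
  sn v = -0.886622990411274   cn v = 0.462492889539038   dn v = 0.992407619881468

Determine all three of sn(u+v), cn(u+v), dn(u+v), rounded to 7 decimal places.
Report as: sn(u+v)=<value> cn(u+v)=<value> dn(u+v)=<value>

m = k² = 0.0192432384
D = 1 − m·sn²u·sn²v = 0.9848923035626723
sn(u+v) = (sn u·cn v·dn v + sn v·cn u·dn u)/D = 0.4901473464858509/0.9848923035626723 = 0.4976659323185187
cn(u+v) = (cn u·cn v − sn u·sn v·dn u·dn v)/D = 0.8542648467248704/0.9848923035626723 = 0.8673687911203282
dn(u+v) = (dn u·dn v − m·sn u·sn v·cn u·cn v)/D = 0.9825425023602154/0.9848923035626723 = 0.9976141541628897

sn(u+v)=0.4976659 cn(u+v)=0.8673688 dn(u+v)=0.9976142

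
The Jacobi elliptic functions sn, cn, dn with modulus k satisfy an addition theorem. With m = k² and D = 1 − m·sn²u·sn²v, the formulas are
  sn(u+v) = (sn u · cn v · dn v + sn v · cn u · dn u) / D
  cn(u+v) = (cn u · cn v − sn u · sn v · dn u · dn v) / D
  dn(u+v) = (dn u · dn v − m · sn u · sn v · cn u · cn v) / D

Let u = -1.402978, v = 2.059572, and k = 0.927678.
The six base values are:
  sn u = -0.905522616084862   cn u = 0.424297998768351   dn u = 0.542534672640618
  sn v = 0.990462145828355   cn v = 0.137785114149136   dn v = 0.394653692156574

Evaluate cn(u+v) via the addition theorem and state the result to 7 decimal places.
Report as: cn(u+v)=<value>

cn(u+v)=0.8139881

m = k² = 0.860586471684
D = 1 − m·sn²u·sn²v = 0.3077405675190538
cn(u+v) = (cn u·cn v − sn u·sn v·dn u·dn v)/D = 0.2504971527517844/0.3077405675190538 = 0.8139880769417078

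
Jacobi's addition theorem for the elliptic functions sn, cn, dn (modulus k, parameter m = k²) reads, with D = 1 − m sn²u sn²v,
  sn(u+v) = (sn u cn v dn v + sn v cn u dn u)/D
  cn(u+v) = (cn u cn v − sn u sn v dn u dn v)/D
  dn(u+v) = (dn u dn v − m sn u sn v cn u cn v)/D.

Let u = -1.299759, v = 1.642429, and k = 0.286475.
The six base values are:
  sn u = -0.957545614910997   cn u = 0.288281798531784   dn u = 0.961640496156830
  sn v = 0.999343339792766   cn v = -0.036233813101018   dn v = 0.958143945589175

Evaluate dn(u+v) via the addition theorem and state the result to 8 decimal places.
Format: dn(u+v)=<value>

m = k² = 0.082067925625
D = 1 − m·sn²u·sn²v = 0.924851235553442
dn(u+v) = (dn u·dn v − m·sn u·sn v·cn u·cn v)/D = 0.9205697075124101/0.924851235553442 = 0.9953705765030743

dn(u+v)=0.99537058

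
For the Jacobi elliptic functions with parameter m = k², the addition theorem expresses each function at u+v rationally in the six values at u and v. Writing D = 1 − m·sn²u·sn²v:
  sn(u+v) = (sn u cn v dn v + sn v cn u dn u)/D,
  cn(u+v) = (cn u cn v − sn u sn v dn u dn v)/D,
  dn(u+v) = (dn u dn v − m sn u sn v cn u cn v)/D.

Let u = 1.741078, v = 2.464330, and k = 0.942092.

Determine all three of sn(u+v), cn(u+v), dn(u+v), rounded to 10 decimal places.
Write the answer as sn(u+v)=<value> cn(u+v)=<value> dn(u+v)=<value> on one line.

sn(u+v)=0.6928500886 cn(u+v)=-0.7210816560 dn(u+v)=0.7575918900

sn u = 0.9593235994451863, cn u = 0.2823087521624716, dn u = 0.4280161441868607
sn v = 0.9998064938019496, cn v = 0.01967167891798034, dn v = 0.3358662207690587
m = k² = 0.887537336464
D = 1 − m·sn²u·sn²v = 0.1835139016686611
sn(u+v) = (sn u·cn v·dn v + sn v·cn u·dn u)/D = 0.1271476230359611/0.1835139016686611 = 0.6928500886299572
cn(u+v) = (cn u·cn v − sn u·sn v·dn u·dn v)/D = -0.1323285081226269/0.1835139016686611 = -0.7210816560455968
dn(u+v) = (dn u·dn v − m·sn u·sn v·cn u·cn v)/D = 0.1390286436000038/0.1835139016686611 = 0.7575918899649546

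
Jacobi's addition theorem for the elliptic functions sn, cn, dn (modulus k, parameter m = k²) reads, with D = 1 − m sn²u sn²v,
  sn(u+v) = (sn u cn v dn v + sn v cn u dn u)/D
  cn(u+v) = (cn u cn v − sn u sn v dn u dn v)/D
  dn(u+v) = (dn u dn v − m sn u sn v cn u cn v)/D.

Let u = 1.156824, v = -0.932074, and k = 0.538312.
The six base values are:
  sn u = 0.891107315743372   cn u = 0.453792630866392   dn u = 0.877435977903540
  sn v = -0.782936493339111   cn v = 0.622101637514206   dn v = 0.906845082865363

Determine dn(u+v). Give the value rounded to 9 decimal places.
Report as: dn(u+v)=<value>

m = k² = 0.289779809344
D = 1 − m·sn²u·sn²v = 0.8589473618409043
dn(u+v) = (dn u·dn v − m·sn u·sn v·cn u·cn v)/D = 0.8527731776539736/0.8589473618409043 = 0.9928119178645614

dn(u+v)=0.992811918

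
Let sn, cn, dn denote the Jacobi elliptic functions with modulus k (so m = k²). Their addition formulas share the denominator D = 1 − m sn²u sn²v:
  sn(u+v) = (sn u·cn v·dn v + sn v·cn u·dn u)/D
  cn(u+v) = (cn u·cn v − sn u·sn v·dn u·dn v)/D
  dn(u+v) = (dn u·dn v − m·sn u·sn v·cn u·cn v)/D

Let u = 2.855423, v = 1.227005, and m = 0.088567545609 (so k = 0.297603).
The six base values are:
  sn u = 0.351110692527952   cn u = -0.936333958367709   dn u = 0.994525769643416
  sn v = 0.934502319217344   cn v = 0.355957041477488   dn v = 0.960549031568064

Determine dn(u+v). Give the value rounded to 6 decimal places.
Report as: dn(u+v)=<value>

dn(u+v)=0.974266

m = k² = 0.088567545609
D = 1 − m·sn²u·sn²v = 0.9904649387409637
dn(u+v) = (dn u·dn v − m·sn u·sn v·cn u·cn v)/D = 0.9649763845725315/0.9904649387409637 = 0.9742660712444479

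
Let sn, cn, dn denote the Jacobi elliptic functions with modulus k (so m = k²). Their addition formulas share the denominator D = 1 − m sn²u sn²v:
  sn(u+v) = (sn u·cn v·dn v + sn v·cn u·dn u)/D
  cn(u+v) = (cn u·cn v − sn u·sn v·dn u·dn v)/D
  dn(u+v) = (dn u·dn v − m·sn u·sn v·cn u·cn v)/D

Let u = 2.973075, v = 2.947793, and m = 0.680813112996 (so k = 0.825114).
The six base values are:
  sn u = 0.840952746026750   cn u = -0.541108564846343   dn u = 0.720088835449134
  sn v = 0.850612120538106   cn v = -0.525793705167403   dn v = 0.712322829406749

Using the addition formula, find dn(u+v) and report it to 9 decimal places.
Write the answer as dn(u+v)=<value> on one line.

dn(u+v)=0.574520741

m = k² = 0.680813112996
D = 1 − m·sn²u·sn²v = 0.6516352274981465
dn(u+v) = (dn u·dn v − m·sn u·sn v·cn u·cn v)/D = 0.374377953921852/0.6516352274981465 = 0.5745207412423339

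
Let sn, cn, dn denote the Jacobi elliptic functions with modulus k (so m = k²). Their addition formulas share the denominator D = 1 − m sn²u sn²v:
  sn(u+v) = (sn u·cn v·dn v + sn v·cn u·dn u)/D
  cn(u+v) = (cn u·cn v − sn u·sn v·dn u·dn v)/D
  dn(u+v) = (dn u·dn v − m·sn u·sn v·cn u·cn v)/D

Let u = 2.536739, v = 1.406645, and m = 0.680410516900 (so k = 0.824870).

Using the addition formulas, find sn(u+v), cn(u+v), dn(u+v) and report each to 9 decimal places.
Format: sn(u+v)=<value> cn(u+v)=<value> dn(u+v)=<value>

sn u = 0.9599276105768998, cn u = -0.2802480730569327, dn u = 0.6107603726070067
sn v = 0.9290705787992833, cn v = 0.3699025001396513, dn v = 0.6424084353300979
m = k² = 0.6804105169
D = 1 − m·sn²u·sn²v = 0.458815437695897
sn(u+v) = (sn u·cn v·dn v + sn v·cn u·dn u)/D = 0.0690823206391816/0.458815437695897 = 0.1505666875249507
cn(u+v) = (cn u·cn v − sn u·sn v·dn u·dn v)/D = -0.4535848750158925/0.458815437695897 = -0.9885998546468454
dn(u+v) = (dn u·dn v − m·sn u·sn v·cn u·cn v)/D = 0.4552630417174586/0.458815437695897 = 0.9922574619627491

sn(u+v)=0.150566688 cn(u+v)=-0.988599855 dn(u+v)=0.992257462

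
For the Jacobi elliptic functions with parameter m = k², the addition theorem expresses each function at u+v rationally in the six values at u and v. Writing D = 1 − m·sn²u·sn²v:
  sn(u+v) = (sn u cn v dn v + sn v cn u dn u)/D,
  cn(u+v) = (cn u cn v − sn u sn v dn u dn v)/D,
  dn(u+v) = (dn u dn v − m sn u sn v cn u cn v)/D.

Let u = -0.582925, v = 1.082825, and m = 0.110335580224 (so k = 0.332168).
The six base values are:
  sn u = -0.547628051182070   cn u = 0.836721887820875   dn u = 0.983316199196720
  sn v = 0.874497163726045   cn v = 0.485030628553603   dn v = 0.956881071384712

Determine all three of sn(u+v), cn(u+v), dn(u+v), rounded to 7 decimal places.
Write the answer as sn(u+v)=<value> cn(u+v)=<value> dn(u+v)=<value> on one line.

m = k² = 0.110335580224
D = 1 − m·sn²u·sn²v = 0.9746951501005462
sn(u+v) = (sn u·cn v·dn v + sn v·cn u·dn u)/D = 0.4653399142882837/0.9746951501005462 = 0.4774209805396906
cn(u+v) = (cn u·cn v − sn u·sn v·dn u·dn v)/D = 0.8564399569144933/0.9746951501005462 = 0.8786746880049068
dn(u+v) = (dn u·dn v − m·sn u·sn v·cn u·cn v)/D = 0.9623608640898799/0.9746951501005462 = 0.9873454936044424

sn(u+v)=0.4774210 cn(u+v)=0.8786747 dn(u+v)=0.9873455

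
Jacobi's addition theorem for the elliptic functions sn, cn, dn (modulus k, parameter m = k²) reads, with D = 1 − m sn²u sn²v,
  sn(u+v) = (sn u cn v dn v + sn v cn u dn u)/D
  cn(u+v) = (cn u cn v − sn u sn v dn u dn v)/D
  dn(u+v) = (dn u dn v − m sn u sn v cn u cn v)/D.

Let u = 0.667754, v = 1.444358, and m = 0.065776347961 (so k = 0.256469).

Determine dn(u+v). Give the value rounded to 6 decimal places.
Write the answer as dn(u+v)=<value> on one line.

sn u = 0.6168794787980932, cn u = 0.7870576272661315, dn u = 0.9874054128787117
sn v = 0.989041153563672, cn v = 0.1476400912944751, dn v = 0.9672938634845544
m = k² = 0.065776347961
D = 1 − m·sn²u·sn²v = 0.975515055226157
dn(u+v) = (dn u·dn v − m·sn u·sn v·cn u·cn v)/D = 0.9504478759850384/0.975515055226157 = 0.9743036469741543

dn(u+v)=0.974304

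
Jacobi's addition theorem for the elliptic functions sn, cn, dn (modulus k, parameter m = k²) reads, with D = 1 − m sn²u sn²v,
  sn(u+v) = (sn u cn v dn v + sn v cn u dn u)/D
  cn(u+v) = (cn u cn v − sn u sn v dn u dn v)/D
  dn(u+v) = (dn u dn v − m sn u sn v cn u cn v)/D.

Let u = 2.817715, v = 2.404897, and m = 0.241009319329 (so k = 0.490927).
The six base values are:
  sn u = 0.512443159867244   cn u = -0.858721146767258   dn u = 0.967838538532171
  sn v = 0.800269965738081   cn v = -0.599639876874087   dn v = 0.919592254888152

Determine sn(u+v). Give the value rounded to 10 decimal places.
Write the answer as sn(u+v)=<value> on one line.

m = k² = 0.241009319329
D = 1 − m·sn²u·sn²v = 0.9594679776650717
sn(u+v) = (sn u·cn v·dn v + sn v·cn u·dn u)/D = -0.9476806577582096/0.9594679776650717 = -0.9877147333926169

sn(u+v)=-0.9877147334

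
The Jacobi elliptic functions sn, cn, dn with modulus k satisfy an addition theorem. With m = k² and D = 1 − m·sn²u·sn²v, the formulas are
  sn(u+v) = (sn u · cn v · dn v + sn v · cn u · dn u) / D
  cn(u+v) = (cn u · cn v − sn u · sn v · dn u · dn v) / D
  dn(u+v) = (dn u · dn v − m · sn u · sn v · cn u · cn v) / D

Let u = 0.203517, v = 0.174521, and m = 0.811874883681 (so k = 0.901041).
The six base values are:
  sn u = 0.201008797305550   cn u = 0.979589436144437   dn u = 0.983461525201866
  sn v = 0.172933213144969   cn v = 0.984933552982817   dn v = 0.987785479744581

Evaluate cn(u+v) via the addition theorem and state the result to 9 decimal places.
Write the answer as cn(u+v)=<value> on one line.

cn(u+v)=0.931976154

m = k² = 0.811874883681
D = 1 − m·sn²u·sn²v = 0.9990189840735578
cn(u+v) = (cn u·cn v − sn u·sn v·dn u·dn v)/D = 0.9310618702001427/0.9990189840735578 = 0.9319761536499376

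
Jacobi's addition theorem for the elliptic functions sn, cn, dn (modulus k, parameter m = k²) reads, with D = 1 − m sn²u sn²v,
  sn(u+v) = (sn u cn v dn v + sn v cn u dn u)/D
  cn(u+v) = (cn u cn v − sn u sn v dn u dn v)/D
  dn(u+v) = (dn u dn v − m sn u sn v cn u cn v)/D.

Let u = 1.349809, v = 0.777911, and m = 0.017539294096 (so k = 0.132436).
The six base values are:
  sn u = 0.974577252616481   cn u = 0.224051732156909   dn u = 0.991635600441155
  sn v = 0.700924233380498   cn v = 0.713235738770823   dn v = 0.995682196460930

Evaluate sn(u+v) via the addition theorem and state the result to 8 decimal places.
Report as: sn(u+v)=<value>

sn(u+v)=0.85482798

m = k² = 0.017539294096
D = 1 − m·sn²u·sn²v = 0.9918156008472668
sn(u+v) = (sn u·cn v·dn v + sn v·cn u·dn u)/D = 0.8478317229406267/0.9918156008472668 = 0.8548279763056352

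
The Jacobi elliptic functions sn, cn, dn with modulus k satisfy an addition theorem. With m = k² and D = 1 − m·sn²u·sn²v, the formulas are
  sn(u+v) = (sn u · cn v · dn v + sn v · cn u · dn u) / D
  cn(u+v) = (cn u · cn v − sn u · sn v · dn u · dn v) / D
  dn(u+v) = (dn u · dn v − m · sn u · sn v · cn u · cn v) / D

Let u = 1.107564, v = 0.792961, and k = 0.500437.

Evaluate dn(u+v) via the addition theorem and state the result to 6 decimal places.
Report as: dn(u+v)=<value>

dn(u+v)=0.870710

sn u = 0.8739834824751017, cn u = 0.4859556279751204, dn u = 0.8992798624589972
sn v = 0.6994944092825333, cn v = 0.7146380702023087, dn v = 0.9367299389976966
m = k² = 0.250437190969
D = 1 − m·sn²u·sn²v = 0.9064004481853076
dn(u+v) = (dn u·dn v − m·sn u·sn v·cn u·cn v)/D = 0.7892120767997186/0.9064004481853076 = 0.8707101572817949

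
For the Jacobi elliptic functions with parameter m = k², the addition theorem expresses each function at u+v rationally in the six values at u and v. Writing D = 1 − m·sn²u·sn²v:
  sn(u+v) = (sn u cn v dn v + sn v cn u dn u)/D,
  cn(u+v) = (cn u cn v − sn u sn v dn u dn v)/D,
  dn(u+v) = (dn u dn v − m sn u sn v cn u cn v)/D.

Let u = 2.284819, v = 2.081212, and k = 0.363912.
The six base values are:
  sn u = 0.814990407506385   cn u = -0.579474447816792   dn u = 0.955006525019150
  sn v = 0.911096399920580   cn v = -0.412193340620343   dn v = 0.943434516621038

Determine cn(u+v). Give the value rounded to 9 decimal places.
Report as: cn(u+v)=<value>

cn(u+v)=-0.464041144

m = k² = 0.132431943744
D = 1 − m·sn²u·sn²v = 0.9269825925735319
cn(u+v) = (cn u·cn v − sn u·sn v·dn u·dn v)/D = -0.430158063098365/0.9269825925735319 = -0.4640411444017954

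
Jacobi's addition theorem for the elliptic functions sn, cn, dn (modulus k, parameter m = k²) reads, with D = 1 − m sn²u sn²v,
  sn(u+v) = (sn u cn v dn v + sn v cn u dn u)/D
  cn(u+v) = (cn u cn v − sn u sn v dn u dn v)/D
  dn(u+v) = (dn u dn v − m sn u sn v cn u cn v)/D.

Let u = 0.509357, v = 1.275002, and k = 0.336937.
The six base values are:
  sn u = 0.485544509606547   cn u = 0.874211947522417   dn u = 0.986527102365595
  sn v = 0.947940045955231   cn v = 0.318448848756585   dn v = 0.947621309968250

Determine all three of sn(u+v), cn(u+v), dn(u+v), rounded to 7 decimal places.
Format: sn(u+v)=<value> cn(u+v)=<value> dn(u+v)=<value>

sn(u+v)=0.9878148 cn(u+v)=-0.1556338 dn(u+v)=0.9429864

m = k² = 0.113526541969
D = 1 − m·sn²u·sn²v = 0.9759498801096207
sn(u+v) = (sn u·cn v·dn v + sn v·cn u·dn u)/D = 0.9640577564715739/0.9759498801096207 = 0.9878148213546468
cn(u+v) = (cn u·cn v − sn u·sn v·dn u·dn v)/D = -0.1518907853458478/0.9759498801096207 = -0.1556337968183234
dn(u+v) = (dn u·dn v − m·sn u·sn v·cn u·cn v)/D = 0.9203074296521394/0.9759498801096207 = 0.9429863647800936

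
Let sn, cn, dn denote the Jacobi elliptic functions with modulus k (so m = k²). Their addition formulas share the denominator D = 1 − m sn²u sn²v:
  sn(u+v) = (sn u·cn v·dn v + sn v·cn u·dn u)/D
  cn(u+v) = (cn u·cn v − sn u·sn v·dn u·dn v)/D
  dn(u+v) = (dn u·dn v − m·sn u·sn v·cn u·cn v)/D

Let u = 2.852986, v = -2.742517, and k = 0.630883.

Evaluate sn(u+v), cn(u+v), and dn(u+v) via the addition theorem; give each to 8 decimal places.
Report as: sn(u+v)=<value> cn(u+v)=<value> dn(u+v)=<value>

sn u = 0.6279051678746242, cn u = -0.7782898561309533, dn u = 0.9181924104488001
sn v = -0.7026325216195723, cn v = -0.7115529070719346, dn v = 0.8963837376749705
m = k² = 0.398013359689
D = 1 − m·sn²u·sn²v = 0.9225284474249605
sn(u+v) = (sn u·cn v·dn v + sn v·cn u·dn u)/D = 0.1016218683849275/0.9225284474249605 = 0.1101558100116945
cn(u+v) = (cn u·cn v − sn u·sn v·dn u·dn v)/D = 0.9169142447220812/0.9225284474249605 = 0.9939143310772149
dn(u+v) = (dn u·dn v − m·sn u·sn v·cn u·cn v)/D = 0.9202980227607768/0.9225284474249605 = 0.9975822700422849

sn(u+v)=0.11015581 cn(u+v)=0.99391433 dn(u+v)=0.99758227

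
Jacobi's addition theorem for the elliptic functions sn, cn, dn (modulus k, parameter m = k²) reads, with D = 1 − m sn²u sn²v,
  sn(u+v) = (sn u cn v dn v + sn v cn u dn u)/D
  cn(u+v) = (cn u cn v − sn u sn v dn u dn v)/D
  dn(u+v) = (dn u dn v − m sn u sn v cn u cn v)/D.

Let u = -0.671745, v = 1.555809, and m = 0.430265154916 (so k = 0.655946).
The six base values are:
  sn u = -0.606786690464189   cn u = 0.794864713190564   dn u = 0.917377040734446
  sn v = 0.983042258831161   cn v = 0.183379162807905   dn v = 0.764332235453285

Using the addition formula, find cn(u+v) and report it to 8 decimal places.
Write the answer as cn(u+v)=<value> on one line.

cn(u+v)=0.66596832

m = k² = 0.430265154916
D = 1 − m·sn²u·sn²v = 0.8469079481843693
cn(u+v) = (cn u·cn v − sn u·sn v·dn u·dn v)/D = 0.5640138668588984/0.8469079481843693 = 0.6659683240286633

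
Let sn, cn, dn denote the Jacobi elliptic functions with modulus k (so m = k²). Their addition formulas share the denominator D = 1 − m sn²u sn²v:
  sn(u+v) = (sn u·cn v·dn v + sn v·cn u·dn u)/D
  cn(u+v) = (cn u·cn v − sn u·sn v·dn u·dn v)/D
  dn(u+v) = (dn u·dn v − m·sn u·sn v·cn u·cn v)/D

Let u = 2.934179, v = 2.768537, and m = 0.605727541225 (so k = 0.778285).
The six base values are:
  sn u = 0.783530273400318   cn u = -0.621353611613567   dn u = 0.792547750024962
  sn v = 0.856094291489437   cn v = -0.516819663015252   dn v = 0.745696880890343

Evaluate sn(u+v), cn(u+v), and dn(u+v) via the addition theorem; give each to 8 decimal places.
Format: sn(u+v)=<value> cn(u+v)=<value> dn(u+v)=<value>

sn(u+v)=-0.99462817 cn(u+v)=-0.10351237 dn(u+v)=0.63305822

m = k² = 0.605727541225
D = 1 − m·sn²u·sn²v = 0.7274588494445991
sn(u+v) = (sn u·cn v·dn v + sn v·cn u·dn u)/D = -0.7235510616065977/0.7274588494445991 = -0.9946281664715675
cn(u+v) = (cn u·cn v − sn u·sn v·dn u·dn v)/D = -0.0753009885939445/0.7274588494445991 = -0.1035123686397318
dn(u+v) = (dn u·dn v − m·sn u·sn v·cn u·cn v)/D = 0.4605238070306158/0.7274588494445991 = 0.6330582236812665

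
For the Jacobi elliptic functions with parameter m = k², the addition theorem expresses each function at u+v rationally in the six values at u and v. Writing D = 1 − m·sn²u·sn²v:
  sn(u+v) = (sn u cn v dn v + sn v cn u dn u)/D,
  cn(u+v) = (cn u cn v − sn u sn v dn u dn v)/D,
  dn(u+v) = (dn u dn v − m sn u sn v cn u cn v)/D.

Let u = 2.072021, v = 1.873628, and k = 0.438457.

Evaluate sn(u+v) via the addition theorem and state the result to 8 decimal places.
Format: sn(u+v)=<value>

sn u = 0.9300816046742407, cn u = -0.3673529755515661, dn u = 0.9130709258106178
sn v = 0.9808284693511318, cn v = -0.1948730707673995, dn v = 0.9028045438231603
m = k² = 0.192244540849
D = 1 − m·sn²u·sn²v = 0.8400138998630307
sn(u+v) = (sn u·cn v·dn v + sn v·cn u·dn u)/D = -0.4926202097761297/0.8400138998630307 = -0.5864429265473516

sn(u+v)=-0.58644293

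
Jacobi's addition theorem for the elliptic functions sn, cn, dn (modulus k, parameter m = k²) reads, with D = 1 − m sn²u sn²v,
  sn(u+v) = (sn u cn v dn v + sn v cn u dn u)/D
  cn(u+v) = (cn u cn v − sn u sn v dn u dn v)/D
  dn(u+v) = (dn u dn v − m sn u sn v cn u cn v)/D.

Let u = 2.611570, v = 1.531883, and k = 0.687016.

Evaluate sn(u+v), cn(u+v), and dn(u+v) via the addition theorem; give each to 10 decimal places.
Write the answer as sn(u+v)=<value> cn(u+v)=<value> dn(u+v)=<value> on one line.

sn(u+v)=-0.4555791900 cn(u+v)=-0.8901952604 dn(u+v)=0.9497563578

sn u = 0.8293146543732228, cn u = -0.5587818930869378, dn u = 0.8218163791267737
sn v = 0.9761361930301891, cn v = 0.2171592334130174, dn v = 0.7417999927151727
m = k² = 0.471990984256
D = 1 − m·sn²u·sn²v = 0.6906905321152299
sn(u+v) = (sn u·cn v·dn v + sn v·cn u·dn u)/D = -0.3146642331460514/0.6906905321152299 = -0.4555791899773067
cn(u+v) = (cn u·cn v − sn u·sn v·dn u·dn v)/D = -0.6148494381002774/0.6906905321152299 = -0.8901952604117936
dn(u+v) = (dn u·dn v − m·sn u·sn v·cn u·cn v)/D = 0.6559877241636527/0.6906905321152299 = 0.9497563578216422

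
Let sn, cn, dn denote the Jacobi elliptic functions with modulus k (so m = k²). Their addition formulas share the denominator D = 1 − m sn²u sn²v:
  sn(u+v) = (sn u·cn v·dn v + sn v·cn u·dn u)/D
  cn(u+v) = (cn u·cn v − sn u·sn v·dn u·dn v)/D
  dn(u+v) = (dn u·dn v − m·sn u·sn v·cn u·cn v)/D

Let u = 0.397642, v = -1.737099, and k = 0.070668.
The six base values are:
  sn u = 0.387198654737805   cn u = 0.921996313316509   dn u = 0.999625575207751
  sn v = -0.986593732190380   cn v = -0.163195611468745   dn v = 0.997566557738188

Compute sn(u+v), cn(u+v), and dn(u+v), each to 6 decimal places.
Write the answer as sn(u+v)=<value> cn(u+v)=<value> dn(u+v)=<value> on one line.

m = k² = 0.004993966224
D = 1 − m·sn²u·sn²v = 0.9992712308425774
sn(u+v) = (sn u·cn v·dn v + sn v·cn u·dn u)/D = -0.9723305477730748/0.9992712308425774 = -0.9730396690728438
cn(u+v) = (cn u·cn v − sn u·sn v·dn u·dn v)/D = 0.2304697347960288/0.9992712308425774 = 0.2306378165232462
dn(u+v) = (dn u·dn v − m·sn u·sn v·cn u·cn v)/D = 0.9969059954739328/0.9992712308425774 = 0.9976330396636655

sn(u+v)=-0.973040 cn(u+v)=0.230638 dn(u+v)=0.997633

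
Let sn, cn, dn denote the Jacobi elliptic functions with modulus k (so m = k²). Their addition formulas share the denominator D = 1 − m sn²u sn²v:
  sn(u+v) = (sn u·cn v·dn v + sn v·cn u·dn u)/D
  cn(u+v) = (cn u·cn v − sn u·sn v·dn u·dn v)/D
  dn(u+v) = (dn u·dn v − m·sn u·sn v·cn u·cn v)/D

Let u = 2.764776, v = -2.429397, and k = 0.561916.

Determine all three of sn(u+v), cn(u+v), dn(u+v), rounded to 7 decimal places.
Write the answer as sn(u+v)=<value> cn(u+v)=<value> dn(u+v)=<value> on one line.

sn u = 0.6182728075526794, cn u = -0.7859635713192613, dn u = 0.9377105961003765
sn v = -0.8261555776200723, cn v = -0.5634420658481621, dn v = 0.8857146675045234
m = k² = 0.315749591056
D = 1 − m·sn²u·sn²v = 0.9176190553911236
sn(u+v) = (sn u·cn v·dn v + sn v·cn u·dn u)/D = 0.3003335567179059/0.9176190553911236 = 0.3272965561835379
cn(u+v) = (cn u·cn v − sn u·sn v·dn u·dn v)/D = 0.8670781311543213/0.9176190553911236 = 0.9449216709920438
dn(u+v) = (dn u·dn v − m·sn u·sn v·cn u·cn v)/D = 0.9019667622773958/0.9176190553911236 = 0.9829424933780868

sn(u+v)=0.3272966 cn(u+v)=0.9449217 dn(u+v)=0.9829425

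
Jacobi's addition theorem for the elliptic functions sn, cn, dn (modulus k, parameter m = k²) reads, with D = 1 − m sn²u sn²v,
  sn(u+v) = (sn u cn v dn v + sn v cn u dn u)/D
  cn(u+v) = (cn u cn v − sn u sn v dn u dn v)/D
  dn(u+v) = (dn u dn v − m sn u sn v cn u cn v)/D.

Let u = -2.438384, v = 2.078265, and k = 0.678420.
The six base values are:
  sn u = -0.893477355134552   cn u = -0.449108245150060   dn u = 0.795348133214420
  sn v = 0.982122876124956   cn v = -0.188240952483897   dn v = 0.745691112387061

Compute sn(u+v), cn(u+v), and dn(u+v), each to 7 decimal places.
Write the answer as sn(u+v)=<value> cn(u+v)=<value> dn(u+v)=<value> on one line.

sn(u+v)=-0.3491254 cn(u+v)=0.9370760 dn(u+v)=0.9715453

m = k² = 0.4602536964
D = 1 − m·sn²u·sn²v = 0.6455981021159544
sn(u+v) = (sn u·cn v·dn v + sn v·cn u·dn u)/D = -0.2253946785010694/0.6455981021159544 = -0.3491253734518984
cn(u+v) = (cn u·cn v − sn u·sn v·dn u·dn v)/D = 0.6049745022388314/0.6455981021159544 = 0.9370760233898168
dn(u+v) = (dn u·dn v − m·sn u·sn v·cn u·cn v)/D = 0.6272278301173233/0.6455981021159544 = 0.9715453438626565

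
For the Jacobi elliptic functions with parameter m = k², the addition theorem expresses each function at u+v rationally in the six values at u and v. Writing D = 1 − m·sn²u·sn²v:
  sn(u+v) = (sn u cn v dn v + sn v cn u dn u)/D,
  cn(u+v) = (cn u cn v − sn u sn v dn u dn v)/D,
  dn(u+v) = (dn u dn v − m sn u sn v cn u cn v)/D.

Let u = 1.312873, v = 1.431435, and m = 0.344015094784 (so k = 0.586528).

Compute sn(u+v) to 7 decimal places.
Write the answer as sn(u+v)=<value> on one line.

sn(u+v)=0.6566529

sn u = 0.9393859680578072, cn u = 0.3428614924661216, dn u = 0.8345209743953839
sn v = 0.9684818531225947, cn v = 0.2490841226819264, dn v = 0.8229997566217272
m = k² = 0.344015094784
D = 1 − m·sn²u·sn²v = 0.7152599141988306
sn(u+v) = (sn u·cn v·dn v + sn v·cn u·dn u)/D = 0.4696775014418012/0.7152599141988306 = 0.6566529063325063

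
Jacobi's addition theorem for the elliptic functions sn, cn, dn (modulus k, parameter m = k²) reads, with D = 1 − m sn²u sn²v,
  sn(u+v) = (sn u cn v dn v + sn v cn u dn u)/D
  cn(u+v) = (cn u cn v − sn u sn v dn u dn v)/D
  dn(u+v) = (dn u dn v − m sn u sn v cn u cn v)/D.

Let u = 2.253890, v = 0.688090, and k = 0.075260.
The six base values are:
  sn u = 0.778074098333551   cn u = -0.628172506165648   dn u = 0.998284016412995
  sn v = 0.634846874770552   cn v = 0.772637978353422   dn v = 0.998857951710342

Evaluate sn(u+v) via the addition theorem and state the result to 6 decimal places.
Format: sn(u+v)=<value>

m = k² = 0.0056640676
D = 1 − m·sn²u·sn²v = 0.9986179991307936
sn(u+v) = (sn u·cn v·dn v + sn v·cn u·dn u)/D = 0.2023740041252136/0.9986179991307936 = 0.2026540722291826

sn(u+v)=0.202654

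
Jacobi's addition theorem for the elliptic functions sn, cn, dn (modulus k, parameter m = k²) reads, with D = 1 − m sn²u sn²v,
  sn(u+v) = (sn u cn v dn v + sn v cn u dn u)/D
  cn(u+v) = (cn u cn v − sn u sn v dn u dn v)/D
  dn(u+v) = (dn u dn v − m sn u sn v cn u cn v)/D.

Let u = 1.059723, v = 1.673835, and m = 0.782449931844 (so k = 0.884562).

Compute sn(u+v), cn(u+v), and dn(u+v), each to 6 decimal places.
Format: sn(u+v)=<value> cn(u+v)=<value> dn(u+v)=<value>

sn u = 0.8058588686337516, cn u = 0.592107662375965, dn u = 0.7013346924223004
sn v = 0.9653130826890037, cn v = 0.2610951021935355, dn v = 0.5204711235716044
m = k² = 0.782449931844
D = 1 − m·sn²u·sn²v = 0.5265098804798057
sn(u+v) = (sn u·cn v·dn v + sn v·cn u·dn u)/D = 0.5103715052102855/0.5265098804798057 = 0.9693483904712037
cn(u+v) = (cn u·cn v − sn u·sn v·dn u·dn v)/D = -0.1293583430330136/0.5265098804798057 = -0.2456902478546651
dn(u+v) = (dn u·dn v − m·sn u·sn v·cn u·cn v)/D = 0.2709258589882724/0.5265098804798057 = 0.5145693728318624

sn(u+v)=0.969348 cn(u+v)=-0.245690 dn(u+v)=0.514569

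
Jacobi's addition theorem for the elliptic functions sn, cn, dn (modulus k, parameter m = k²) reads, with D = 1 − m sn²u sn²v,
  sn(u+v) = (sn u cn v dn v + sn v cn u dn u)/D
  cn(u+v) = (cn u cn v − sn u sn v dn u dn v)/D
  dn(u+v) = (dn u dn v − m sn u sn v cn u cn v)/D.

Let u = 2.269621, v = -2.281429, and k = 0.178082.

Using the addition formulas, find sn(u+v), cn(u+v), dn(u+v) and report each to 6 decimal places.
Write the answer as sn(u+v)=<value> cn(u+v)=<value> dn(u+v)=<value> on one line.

sn(u+v)=-0.011808 cn(u+v)=0.999930 dn(u+v)=0.999998

sn u = 0.7796370276723132, cn u = -0.6262316704561346, dn u = 0.990314921072732
sn v = -0.7722602771869328, cn v = -0.6353062759639336, dn v = 0.9904982050989726
m = k² = 0.031713198724
D = 1 − m·sn²u·sn²v = 0.9885038517332049
sn(u+v) = (sn u·cn v·dn v + sn v·cn u·dn u)/D = -0.01167197364055502/0.9885038517332049 = -0.01180771690478477
cn(u+v) = (cn u·cn v − sn u·sn v·dn u·dn v)/D = 0.9884349396509191/0.9885038517332049 = 0.9999302864807608
dn(u+v) = (dn u·dn v − m·sn u·sn v·cn u·cn v)/D = 0.988501666384406/0.9885038517332049 = 0.9999977892359296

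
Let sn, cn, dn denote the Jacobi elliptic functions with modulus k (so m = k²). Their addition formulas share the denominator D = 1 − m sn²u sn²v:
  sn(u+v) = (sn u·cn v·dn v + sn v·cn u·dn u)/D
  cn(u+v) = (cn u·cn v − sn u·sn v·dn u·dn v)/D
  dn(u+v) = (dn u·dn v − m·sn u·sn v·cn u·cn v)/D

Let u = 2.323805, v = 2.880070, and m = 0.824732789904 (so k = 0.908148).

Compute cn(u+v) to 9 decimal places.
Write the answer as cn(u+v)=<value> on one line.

cn(u+v)=-0.854854258

sn u = 0.9999964316783835, cn u = -0.002671447266944579, dn u = 0.418656298064633
sn v = 0.9699393622018894, cn v = -0.2433467354442875, dn v = 0.4733982829593128
m = k² = 0.824732789904
D = 1 − m·sn²u·sn²v = 0.2241114715780796
cn(u+v) = (cn u·cn v − sn u·sn v·dn u·dn v)/D = -0.1915826456759787/0.2241114715780796 = -0.8548542576912761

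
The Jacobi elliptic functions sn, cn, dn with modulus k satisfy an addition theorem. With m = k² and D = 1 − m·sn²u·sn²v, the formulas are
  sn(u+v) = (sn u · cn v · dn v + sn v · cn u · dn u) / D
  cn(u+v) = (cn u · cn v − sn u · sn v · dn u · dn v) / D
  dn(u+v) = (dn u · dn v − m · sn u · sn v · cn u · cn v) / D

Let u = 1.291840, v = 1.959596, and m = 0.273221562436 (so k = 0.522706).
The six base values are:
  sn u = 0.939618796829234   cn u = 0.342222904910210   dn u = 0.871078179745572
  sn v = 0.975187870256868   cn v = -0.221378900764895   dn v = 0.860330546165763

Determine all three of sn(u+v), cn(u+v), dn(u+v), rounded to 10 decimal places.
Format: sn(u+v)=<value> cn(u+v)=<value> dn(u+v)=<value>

m = k² = 0.273221562436
D = 1 − m·sn²u·sn²v = 0.7705991914493434
sn(u+v) = (sn u·cn v·dn v + sn v·cn u·dn u)/D = 0.1117474519368742/0.7705991914493434 = 0.1450137155305075
cn(u+v) = (cn u·cn v − sn u·sn v·dn u·dn v)/D = -0.7624536843953197/0.7705991914493434 = -0.9894296449510885
dn(u+v) = (dn u·dn v − m·sn u·sn v·cn u·cn v)/D = 0.7683822365919733/0.7705991914493434 = 0.9971230765851175

sn(u+v)=0.1450137155 cn(u+v)=-0.9894296450 dn(u+v)=0.9971230766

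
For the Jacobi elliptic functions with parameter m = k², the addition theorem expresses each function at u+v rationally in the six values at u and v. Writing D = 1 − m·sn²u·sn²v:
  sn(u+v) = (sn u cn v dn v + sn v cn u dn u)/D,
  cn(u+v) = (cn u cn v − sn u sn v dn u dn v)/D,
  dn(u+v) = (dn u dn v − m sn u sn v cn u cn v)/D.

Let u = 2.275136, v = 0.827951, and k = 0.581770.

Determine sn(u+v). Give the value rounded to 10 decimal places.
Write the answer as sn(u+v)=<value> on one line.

sn(u+v)=0.3600302531

sn u = 0.9028150469470802, cn u = -0.4300290583273894, dn u = 0.8509598706269505
sn v = 0.7174978417088992, cn v = 0.6965607275342699, dn v = 0.908714263516693
m = k² = 0.3384563329
D = 1 − m·sn²u·sn²v = 0.8579826449195725
sn(u+v) = (sn u·cn v·dn v + sn v·cn u·dn u)/D = 0.3088997088268592/0.8579826449195725 = 0.3600302531245437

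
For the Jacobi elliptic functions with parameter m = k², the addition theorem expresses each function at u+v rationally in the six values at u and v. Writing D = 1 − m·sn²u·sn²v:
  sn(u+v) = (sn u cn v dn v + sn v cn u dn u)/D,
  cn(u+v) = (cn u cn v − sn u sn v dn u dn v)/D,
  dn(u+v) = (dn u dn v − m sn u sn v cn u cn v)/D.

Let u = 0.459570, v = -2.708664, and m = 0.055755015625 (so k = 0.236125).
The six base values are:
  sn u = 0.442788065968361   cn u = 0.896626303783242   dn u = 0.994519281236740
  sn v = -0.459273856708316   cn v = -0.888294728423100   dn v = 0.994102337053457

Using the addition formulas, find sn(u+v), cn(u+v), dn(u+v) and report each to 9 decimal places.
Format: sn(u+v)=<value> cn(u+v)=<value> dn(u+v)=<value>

sn(u+v)=-0.802396832 cn(u+v)=-0.596790854 dn(u+v)=0.981887291

m = k² = 0.055755015625
D = 1 − m·sn²u·sn²v = 0.9976942128963491
sn(u+v) = (sn u·cn v·dn v + sn v·cn u·dn u)/D = -0.8005466757419744/0.9976942128963491 = -0.8023968320092316
cn(u+v) = (cn u·cn v − sn u·sn v·dn u·dn v)/D = -0.5954147818162895/0.9976942128963491 = -0.5967908544721081
dn(u+v) = (dn u·dn v − m·sn u·sn v·cn u·cn v)/D = 0.979623268364415/0.9976942128963491 = 0.9818872914182058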